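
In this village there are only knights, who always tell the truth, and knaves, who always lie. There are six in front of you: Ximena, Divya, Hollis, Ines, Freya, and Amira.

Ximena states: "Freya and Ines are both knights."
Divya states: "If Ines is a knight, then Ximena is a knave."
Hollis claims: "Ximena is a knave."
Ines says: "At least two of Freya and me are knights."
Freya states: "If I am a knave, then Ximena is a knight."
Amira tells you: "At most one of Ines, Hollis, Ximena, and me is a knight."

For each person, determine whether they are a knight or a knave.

Ximena: knight, Divya: knave, Hollis: knave, Ines: knight, Freya: knight, Amira: knave

Consider Ximena. Suppose Ximena is a knave.
Then no assignment of the remaining roles makes every statement match its speaker's type — contradiction.
So Ximena is a knight.
With that fixed, Hollis's statement is false, so Hollis is a knave.
With that fixed, Freya's statement is true, so Freya is a knight.
Consider Divya. Suppose Divya is a knight.
Then no assignment of the remaining roles makes every statement match its speaker's type — contradiction.
So Divya is a knave.
Consider Ines. Suppose Ines is a knave.
Then Ximena's statement comes out false, contradicting Ximena being a knight.
So Ines is a knight.
With that fixed, Amira's statement is false, so Amira is a knave.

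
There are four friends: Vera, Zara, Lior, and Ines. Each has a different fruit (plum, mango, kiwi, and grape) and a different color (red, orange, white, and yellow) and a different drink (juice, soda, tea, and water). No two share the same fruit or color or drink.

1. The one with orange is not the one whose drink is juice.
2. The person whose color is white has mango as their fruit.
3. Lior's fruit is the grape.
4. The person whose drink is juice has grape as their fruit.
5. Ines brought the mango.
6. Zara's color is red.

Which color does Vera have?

With clues 1–5, white is impossible for Vera's color.
With clues 1–6, red and yellow are impossible for Vera's color.
That leaves orange.

orange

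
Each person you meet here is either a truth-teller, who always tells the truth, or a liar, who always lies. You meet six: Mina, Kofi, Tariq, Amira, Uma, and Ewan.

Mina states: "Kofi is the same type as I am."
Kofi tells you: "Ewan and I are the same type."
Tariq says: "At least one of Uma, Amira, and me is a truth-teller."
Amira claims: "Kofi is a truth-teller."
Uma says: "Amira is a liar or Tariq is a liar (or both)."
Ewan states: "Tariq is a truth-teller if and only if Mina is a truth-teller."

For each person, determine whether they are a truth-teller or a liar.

Consider Mina. Suppose Mina is a liar.
Then no assignment of the remaining roles makes every statement match its speaker's type — contradiction.
So Mina is a truth-teller.
Consider Kofi. Suppose Kofi is a liar.
Then Mina's statement comes out false, contradicting Mina being a truth-teller.
So Kofi is a truth-teller.
With that fixed, Amira's statement is true, so Amira is a truth-teller.
With that fixed, Tariq's statement is true, so Tariq is a truth-teller.
With that fixed, Uma's statement is false, so Uma is a liar.
With that fixed, Ewan's statement is true, so Ewan is a truth-teller.

Mina: truth-teller, Kofi: truth-teller, Tariq: truth-teller, Amira: truth-teller, Uma: liar, Ewan: truth-teller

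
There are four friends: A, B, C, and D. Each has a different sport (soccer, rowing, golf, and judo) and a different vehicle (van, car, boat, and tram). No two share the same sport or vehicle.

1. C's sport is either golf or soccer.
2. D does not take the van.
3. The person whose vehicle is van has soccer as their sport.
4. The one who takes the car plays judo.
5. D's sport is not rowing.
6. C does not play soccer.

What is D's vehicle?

With clues 1–2, van is impossible for D's vehicle.
With clues 1–6, boat and tram are impossible for D's vehicle.
That leaves car.

car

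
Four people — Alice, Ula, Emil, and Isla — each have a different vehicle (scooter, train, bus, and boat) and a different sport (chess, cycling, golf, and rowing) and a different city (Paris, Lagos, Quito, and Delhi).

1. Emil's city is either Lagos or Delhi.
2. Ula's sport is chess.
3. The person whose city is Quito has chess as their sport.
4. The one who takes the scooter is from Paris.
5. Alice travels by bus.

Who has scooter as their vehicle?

Isla

With clues 1–4, Emil and Ula are impossible for the one with vehicle scooter.
With clues 1–5, Alice is impossible for the one with vehicle scooter.
That leaves Isla.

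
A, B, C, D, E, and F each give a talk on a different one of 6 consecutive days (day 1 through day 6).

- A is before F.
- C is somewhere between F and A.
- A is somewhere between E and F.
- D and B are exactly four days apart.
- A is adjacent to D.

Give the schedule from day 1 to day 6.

E, D, A, C, F, B

From clue 1: A is in {1,2,3,4,5}.
From clues 1–2: A is in {1,2,3,4}.
From clues 1–3: A is in {2,3,4}.
From clues 1–4: A → day 3, C → day 4.
From clues 1–5: E → day 1, D → day 2, F → day 5, B → day 6.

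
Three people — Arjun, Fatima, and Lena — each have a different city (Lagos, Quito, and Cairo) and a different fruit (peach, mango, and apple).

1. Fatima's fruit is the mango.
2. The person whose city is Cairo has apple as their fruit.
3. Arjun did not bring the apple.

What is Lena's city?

With clues 1–3, Lagos and Quito are impossible for Lena's city.
That leaves Cairo.

Cairo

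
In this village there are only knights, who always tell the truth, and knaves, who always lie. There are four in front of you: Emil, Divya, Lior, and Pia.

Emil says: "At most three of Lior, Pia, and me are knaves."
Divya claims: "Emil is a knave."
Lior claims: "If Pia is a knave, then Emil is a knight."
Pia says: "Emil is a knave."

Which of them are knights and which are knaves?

Emil: knight, Divya: knave, Lior: knight, Pia: knave

Regardless of anyone's role, Emil's statement is true, so Emil is a knight.
With that fixed, Divya's statement is false, so Divya is a knave.
With that fixed, Lior's statement is true, so Lior is a knight.
With that fixed, Pia's statement is false, so Pia is a knave.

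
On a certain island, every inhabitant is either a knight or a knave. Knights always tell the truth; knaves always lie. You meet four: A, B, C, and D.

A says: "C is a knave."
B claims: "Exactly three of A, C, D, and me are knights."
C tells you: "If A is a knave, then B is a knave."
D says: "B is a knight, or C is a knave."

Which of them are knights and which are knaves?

A: knave, B: knave, C: knight, D: knave

Consider A. Suppose A is a knight.
Then no assignment of the remaining roles makes every statement match its speaker's type — contradiction.
So A is a knave.
Consider B. Suppose B is a knight.
Then no assignment of the remaining roles makes every statement match its speaker's type — contradiction.
So B is a knave.
With that fixed, C's statement is true, so C is a knight.
With that fixed, D's statement is false, so D is a knave.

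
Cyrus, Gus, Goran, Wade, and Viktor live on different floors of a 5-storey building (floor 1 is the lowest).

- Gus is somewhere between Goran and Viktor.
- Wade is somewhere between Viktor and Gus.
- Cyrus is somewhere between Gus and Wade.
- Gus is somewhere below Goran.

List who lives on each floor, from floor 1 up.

From clue 1: Gus is in {2,3,4}.
From clues 1–3: Cyrus → floor 3.
From clues 1–4: Viktor → floor 1, Wade → floor 2, Gus → floor 4, Goran → floor 5.

Viktor, Wade, Cyrus, Gus, Goran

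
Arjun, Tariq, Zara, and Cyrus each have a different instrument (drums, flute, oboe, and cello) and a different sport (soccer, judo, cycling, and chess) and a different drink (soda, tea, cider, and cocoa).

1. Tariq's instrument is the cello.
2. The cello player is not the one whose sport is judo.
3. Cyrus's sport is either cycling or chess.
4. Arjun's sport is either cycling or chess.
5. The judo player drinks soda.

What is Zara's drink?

With clues 1–5, cider, cocoa, and tea are impossible for Zara's drink.
That leaves soda.

soda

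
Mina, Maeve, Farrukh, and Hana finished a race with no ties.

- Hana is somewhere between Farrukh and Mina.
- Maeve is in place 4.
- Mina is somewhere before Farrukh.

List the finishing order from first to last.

Mina, Hana, Farrukh, Maeve

From clue 1: Hana is in {2,3}.
From clues 1–2: Hana → place 2, Maeve → place 4.
From clues 1–3: Mina → place 1, Farrukh → place 3.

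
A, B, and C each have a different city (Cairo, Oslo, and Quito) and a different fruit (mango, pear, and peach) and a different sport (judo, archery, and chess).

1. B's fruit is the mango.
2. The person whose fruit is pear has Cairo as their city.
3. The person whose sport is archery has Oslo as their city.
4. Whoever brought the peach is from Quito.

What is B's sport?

With clues 1–4, chess and judo are impossible for B's sport.
That leaves archery.

archery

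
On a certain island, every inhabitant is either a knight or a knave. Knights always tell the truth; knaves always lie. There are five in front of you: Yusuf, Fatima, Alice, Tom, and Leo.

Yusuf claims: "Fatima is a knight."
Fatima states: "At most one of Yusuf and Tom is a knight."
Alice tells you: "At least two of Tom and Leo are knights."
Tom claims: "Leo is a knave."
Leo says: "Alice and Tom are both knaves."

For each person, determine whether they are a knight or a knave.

Yusuf: knight, Fatima: knight, Alice: knave, Tom: knave, Leo: knight

Consider Yusuf. Suppose Yusuf is a knave.
Then no assignment of the remaining roles makes every statement match its speaker's type — contradiction.
So Yusuf is a knight.
Consider Fatima. Suppose Fatima is a knave.
Then Yusuf's statement comes out false, contradicting Yusuf being a knight.
So Fatima is a knight.
Consider Alice. Suppose Alice is a knight.
Then no assignment of the remaining roles makes every statement match its speaker's type — contradiction.
So Alice is a knave.
Consider Tom. Suppose Tom is a knight.
Then Fatima's statement comes out false, contradicting Fatima being a knight.
So Tom is a knave.
With that fixed, Leo's statement is true, so Leo is a knight.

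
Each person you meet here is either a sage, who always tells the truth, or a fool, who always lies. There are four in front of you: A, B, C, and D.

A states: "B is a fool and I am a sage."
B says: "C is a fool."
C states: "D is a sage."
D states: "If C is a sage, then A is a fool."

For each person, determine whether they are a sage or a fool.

Consider A. Suppose A is a sage.
Then no assignment of the remaining roles makes every statement match its speaker's type — contradiction.
So A is a fool.
With that fixed, D's statement is true, so D is a sage.
With that fixed, C's statement is true, so C is a sage.
With that fixed, B's statement is false, so B is a fool.

A: fool, B: fool, C: sage, D: sage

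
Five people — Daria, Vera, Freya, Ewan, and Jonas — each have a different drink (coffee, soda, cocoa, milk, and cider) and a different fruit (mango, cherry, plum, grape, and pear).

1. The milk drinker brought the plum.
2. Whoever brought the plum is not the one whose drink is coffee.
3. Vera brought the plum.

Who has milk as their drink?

Vera

With clues 1–3, Daria, Ewan, Freya, and Jonas are impossible for the one with drink milk.
That leaves Vera.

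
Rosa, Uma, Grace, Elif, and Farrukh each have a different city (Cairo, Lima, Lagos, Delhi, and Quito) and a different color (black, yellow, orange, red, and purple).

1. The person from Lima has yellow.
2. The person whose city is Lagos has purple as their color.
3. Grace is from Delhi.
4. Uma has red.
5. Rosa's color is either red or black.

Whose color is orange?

With clues 1–4, Uma is impossible for the one with color orange.
With clues 1–5, Elif, Farrukh, and Rosa are impossible for the one with color orange.
That leaves Grace.

Grace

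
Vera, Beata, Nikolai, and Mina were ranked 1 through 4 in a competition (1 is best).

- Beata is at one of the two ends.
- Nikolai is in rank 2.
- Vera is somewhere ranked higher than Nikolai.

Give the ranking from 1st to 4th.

Vera, Nikolai, Mina, Beata

From clue 1: Beata is in {1,4}.
From clues 1–2: Nikolai → rank 2.
From clues 1–3: Vera → rank 1, Mina → rank 3, Beata → rank 4.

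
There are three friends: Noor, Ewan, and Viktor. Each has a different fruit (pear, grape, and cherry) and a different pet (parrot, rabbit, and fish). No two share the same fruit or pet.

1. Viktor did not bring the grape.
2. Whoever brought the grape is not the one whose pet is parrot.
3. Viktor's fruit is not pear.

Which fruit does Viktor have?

cherry

Clue 1 rules out grape for Viktor's fruit.
With clues 1–3, pear is impossible for Viktor's fruit.
That leaves cherry.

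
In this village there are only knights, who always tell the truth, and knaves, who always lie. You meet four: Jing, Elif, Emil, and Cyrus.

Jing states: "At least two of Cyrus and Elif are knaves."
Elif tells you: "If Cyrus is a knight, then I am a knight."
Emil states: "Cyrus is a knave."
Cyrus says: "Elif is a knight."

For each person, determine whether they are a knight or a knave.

Jing: knave, Elif: knight, Emil: knave, Cyrus: knight

Consider Jing. Suppose Jing is a knight.
Then no assignment of the remaining roles makes every statement match its speaker's type — contradiction.
So Jing is a knave.
Consider Elif. Suppose Elif is a knave.
Then no assignment of the remaining roles makes every statement match its speaker's type — contradiction.
So Elif is a knight.
With that fixed, Cyrus's statement is true, so Cyrus is a knight.
With that fixed, Emil's statement is false, so Emil is a knave.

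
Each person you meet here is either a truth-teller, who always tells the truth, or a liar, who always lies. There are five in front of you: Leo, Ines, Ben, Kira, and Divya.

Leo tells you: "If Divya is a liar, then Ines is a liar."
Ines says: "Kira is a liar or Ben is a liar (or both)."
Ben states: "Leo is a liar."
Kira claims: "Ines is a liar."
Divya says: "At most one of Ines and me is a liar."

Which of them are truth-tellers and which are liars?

Leo: truth-teller, Ines: truth-teller, Ben: liar, Kira: liar, Divya: truth-teller

Consider Leo. Suppose Leo is a liar.
Then no assignment of the remaining roles makes every statement match its speaker's type — contradiction.
So Leo is a truth-teller.
With that fixed, Ben's statement is false, so Ben is a liar.
With that fixed, Ines's statement is true, so Ines is a truth-teller.
With that fixed, Kira's statement is false, so Kira is a liar.
With that fixed, Divya's statement is true, so Divya is a truth-teller.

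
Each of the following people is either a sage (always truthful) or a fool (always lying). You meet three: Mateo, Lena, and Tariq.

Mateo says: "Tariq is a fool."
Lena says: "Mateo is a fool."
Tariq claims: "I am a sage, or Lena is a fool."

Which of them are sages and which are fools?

Consider Mateo. Suppose Mateo is a sage.
Then no assignment of the remaining roles makes every statement match its speaker's type — contradiction.
So Mateo is a fool.
With that fixed, Lena's statement is true, so Lena is a sage.
Consider Tariq. Suppose Tariq is a fool.
Then Mateo's statement comes out true, contradicting Mateo being a fool.
So Tariq is a sage.

Mateo: fool, Lena: sage, Tariq: sage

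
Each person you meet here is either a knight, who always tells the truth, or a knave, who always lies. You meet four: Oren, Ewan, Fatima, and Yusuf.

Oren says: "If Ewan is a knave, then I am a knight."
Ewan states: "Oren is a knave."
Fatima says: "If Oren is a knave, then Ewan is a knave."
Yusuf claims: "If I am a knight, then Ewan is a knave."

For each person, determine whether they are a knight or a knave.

Consider Oren. Suppose Oren is a knave.
Then no assignment of the remaining roles makes every statement match its speaker's type — contradiction.
So Oren is a knight.
With that fixed, Ewan's statement is false, so Ewan is a knave.
With that fixed, Fatima's statement is true, so Fatima is a knight.
With that fixed, Yusuf's statement is true, so Yusuf is a knight.

Oren: knight, Ewan: knave, Fatima: knight, Yusuf: knight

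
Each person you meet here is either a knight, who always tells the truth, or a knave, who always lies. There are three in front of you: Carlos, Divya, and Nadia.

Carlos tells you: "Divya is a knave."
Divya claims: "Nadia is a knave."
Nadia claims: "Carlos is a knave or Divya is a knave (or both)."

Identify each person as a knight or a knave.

Carlos: knight, Divya: knave, Nadia: knight

Consider Carlos. Suppose Carlos is a knave.
Then no assignment of the remaining roles makes every statement match its speaker's type — contradiction.
So Carlos is a knight.
Consider Divya. Suppose Divya is a knight.
Then Carlos's statement comes out false, contradicting Carlos being a knight.
So Divya is a knave.
With that fixed, Nadia's statement is true, so Nadia is a knight.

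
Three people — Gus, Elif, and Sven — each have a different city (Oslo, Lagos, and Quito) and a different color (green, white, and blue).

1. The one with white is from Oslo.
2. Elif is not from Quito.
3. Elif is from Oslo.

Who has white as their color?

With clues 1–3, Gus and Sven are impossible for the one with color white.
That leaves Elif.

Elif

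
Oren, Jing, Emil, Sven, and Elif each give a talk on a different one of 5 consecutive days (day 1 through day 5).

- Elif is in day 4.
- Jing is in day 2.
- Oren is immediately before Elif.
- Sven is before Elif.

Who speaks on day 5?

With clue 1, Elif is ruled out for day 5.
With clues 1–2, Jing is ruled out for day 5.
With clues 1–3, Oren is ruled out for day 5.
With clues 1–4, Sven is ruled out for day 5.
So day 5 is Emil.

Emil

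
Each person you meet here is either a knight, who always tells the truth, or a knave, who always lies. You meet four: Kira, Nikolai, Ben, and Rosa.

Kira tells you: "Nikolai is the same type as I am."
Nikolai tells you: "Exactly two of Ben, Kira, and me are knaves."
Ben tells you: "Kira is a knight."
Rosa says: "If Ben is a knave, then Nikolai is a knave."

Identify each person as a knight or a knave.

Consider Kira. Suppose Kira is a knight.
Then no assignment of the remaining roles makes every statement match its speaker's type — contradiction.
So Kira is a knave.
With that fixed, Ben's statement is false, so Ben is a knave.
Consider Nikolai. Suppose Nikolai is a knave.
Then Kira's statement comes out true, contradicting Kira being a knave.
So Nikolai is a knight.
With that fixed, Rosa's statement is false, so Rosa is a knave.

Kira: knave, Nikolai: knight, Ben: knave, Rosa: knave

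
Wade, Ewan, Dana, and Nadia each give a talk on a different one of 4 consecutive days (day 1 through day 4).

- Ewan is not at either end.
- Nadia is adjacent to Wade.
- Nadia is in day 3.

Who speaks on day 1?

Dana

With clue 1, Ewan is ruled out for day 1.
With clues 1–3, Nadia and Wade are ruled out for day 1.
So day 1 is Dana.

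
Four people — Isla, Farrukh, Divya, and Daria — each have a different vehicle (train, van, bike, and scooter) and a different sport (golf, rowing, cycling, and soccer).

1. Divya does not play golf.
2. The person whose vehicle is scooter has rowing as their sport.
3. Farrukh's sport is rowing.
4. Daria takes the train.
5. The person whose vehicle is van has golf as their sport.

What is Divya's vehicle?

With clues 1–3, scooter is impossible for Divya's vehicle.
With clues 1–4, train is impossible for Divya's vehicle.
With clues 1–5, van is impossible for Divya's vehicle.
That leaves bike.

bike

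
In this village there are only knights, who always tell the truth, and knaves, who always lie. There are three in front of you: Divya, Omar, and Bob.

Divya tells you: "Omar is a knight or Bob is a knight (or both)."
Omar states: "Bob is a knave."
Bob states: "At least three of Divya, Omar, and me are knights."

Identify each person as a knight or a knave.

Consider Divya. Suppose Divya is a knave.
Then no assignment of the remaining roles makes every statement match its speaker's type — contradiction.
So Divya is a knight.
Consider Omar. Suppose Omar is a knave.
Then no assignment of the remaining roles makes every statement match its speaker's type — contradiction.
So Omar is a knight.
Consider Bob. Suppose Bob is a knight.
Then Omar's statement comes out false, contradicting Omar being a knight.
So Bob is a knave.

Divya: knight, Omar: knight, Bob: knave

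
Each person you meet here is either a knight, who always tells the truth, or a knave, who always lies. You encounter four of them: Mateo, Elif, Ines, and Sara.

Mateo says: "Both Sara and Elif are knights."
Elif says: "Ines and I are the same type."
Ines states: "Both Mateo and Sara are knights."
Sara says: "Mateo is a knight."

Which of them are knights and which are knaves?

Mateo: knight, Elif: knight, Ines: knight, Sara: knight

Consider Mateo. Suppose Mateo is a knave.
Then no assignment of the remaining roles makes every statement match its speaker's type — contradiction.
So Mateo is a knight.
With that fixed, Sara's statement is true, so Sara is a knight.
With that fixed, Ines's statement is true, so Ines is a knight.
Consider Elif. Suppose Elif is a knave.
Then Mateo's statement comes out false, contradicting Mateo being a knight.
So Elif is a knight.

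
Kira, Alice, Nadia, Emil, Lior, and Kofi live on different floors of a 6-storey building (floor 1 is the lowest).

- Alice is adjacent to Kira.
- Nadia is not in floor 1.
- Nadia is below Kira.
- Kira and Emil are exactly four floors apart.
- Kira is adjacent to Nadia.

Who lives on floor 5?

Kira

With clues 1–3, Nadia is ruled out for floor 5.
With clues 1–4, Emil, Kofi, and Lior are ruled out for floor 5.
With clues 1–5, Alice is ruled out for floor 5.
So floor 5 is Kira.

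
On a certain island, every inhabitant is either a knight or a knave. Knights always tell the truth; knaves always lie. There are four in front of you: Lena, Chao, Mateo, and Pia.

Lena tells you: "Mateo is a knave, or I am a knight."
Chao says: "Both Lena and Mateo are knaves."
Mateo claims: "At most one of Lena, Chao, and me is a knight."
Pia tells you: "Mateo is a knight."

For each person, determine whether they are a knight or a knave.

Consider Lena. Suppose Lena is a knight.
Then no assignment of the remaining roles makes every statement match its speaker's type — contradiction.
So Lena is a knave.
Consider Chao. Suppose Chao is a knight.
Then whichever role Mateo has, Mateo's statement has the wrong truth value — contradiction.
So Chao is a knave.
With that fixed, Mateo's statement is true, so Mateo is a knight.
With that fixed, Pia's statement is true, so Pia is a knight.

Lena: knave, Chao: knave, Mateo: knight, Pia: knight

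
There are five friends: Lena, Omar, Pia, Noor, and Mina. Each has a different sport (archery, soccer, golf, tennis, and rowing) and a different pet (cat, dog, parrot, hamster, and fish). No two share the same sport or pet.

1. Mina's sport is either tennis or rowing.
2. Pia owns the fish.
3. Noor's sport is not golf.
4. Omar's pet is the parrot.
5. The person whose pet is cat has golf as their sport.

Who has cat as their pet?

With clues 1–2, Pia is impossible for the one with pet cat.
With clues 1–4, Omar is impossible for the one with pet cat.
With clues 1–5, Mina and Noor are impossible for the one with pet cat.
That leaves Lena.

Lena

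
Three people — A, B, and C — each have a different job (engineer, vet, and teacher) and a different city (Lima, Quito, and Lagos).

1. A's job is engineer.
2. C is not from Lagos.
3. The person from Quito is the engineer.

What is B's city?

With clues 1–3, Lima and Quito are impossible for B's city.
That leaves Lagos.

Lagos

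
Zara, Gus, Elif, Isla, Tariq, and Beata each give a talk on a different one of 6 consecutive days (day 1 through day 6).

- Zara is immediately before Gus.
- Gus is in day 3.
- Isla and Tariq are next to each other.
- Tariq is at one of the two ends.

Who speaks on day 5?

Isla

With clues 1–2, Gus and Zara are ruled out for day 5.
With clues 1–3, Beata and Elif are ruled out for day 5.
With clues 1–4, Tariq is ruled out for day 5.
So day 5 is Isla.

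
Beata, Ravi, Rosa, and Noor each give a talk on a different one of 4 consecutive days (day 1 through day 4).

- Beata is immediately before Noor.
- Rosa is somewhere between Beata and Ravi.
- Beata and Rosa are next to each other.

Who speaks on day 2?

Rosa

With clues 1–2, Beata and Ravi are ruled out for day 2.
With clues 1–3, Noor is ruled out for day 2.
So day 2 is Rosa.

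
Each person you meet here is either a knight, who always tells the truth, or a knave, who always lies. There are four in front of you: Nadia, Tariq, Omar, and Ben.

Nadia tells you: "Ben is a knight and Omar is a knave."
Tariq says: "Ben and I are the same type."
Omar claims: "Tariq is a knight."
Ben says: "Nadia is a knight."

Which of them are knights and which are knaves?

Nadia: knight, Tariq: knave, Omar: knave, Ben: knight

Consider Nadia. Suppose Nadia is a knave.
Then no assignment of the remaining roles makes every statement match its speaker's type — contradiction.
So Nadia is a knight.
With that fixed, Ben's statement is true, so Ben is a knight.
Consider Tariq. Suppose Tariq is a knight.
Then no assignment of the remaining roles makes every statement match its speaker's type — contradiction.
So Tariq is a knave.
With that fixed, Omar's statement is false, so Omar is a knave.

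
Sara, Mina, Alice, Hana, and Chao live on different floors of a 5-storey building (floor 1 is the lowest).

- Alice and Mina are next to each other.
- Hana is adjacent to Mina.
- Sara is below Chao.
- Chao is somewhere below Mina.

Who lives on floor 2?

Chao

With clues 1–3, Sara is ruled out for floor 2.
With clues 1–4, Alice, Hana, and Mina are ruled out for floor 2.
So floor 2 is Chao.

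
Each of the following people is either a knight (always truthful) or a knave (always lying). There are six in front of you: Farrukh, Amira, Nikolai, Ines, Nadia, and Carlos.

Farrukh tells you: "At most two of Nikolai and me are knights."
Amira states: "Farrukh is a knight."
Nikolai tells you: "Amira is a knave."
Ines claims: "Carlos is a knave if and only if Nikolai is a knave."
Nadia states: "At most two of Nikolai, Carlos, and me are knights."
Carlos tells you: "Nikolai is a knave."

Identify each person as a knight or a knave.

Regardless of anyone's role, Farrukh's statement is true, so Farrukh is a knight.
With that fixed, Amira's statement is true, so Amira is a knight.
With that fixed, Nikolai's statement is false, so Nikolai is a knave.
With that fixed, Nadia's statement is true, so Nadia is a knight.
With that fixed, Carlos's statement is true, so Carlos is a knight.
With that fixed, Ines's statement is false, so Ines is a knave.

Farrukh: knight, Amira: knight, Nikolai: knave, Ines: knave, Nadia: knight, Carlos: knight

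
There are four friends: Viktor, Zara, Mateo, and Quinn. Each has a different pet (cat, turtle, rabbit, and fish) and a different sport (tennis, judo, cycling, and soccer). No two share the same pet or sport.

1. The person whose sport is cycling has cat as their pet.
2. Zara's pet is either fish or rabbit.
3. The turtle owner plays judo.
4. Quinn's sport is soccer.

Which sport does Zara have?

With clues 1–2, cycling is impossible for Zara's sport.
With clues 1–3, judo is impossible for Zara's sport.
With clues 1–4, soccer is impossible for Zara's sport.
That leaves tennis.

tennis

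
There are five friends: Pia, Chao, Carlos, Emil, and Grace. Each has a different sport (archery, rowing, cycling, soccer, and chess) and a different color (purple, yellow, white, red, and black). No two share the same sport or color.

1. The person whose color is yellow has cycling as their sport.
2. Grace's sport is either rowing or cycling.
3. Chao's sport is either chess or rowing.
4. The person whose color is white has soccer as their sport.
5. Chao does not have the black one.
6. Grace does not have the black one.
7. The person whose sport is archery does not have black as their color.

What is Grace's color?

With clues 1–4, white is impossible for Grace's color.
With clues 1–6, black is impossible for Grace's color.
With clues 1–7, purple and red are impossible for Grace's color.
That leaves yellow.

yellow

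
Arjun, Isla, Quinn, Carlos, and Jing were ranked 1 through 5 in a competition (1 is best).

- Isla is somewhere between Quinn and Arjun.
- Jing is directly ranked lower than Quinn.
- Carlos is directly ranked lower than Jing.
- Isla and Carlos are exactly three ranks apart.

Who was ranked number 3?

Quinn

With clues 1–2, Arjun is ruled out for rank 3.
With clues 1–3, Isla and Jing are ruled out for rank 3.
With clues 1–4, Carlos is ruled out for rank 3.
So rank 3 is Quinn.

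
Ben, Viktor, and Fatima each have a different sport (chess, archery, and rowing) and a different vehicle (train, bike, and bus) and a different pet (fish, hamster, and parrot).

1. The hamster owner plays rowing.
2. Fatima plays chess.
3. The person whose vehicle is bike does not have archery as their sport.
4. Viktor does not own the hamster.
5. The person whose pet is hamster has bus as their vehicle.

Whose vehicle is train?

Viktor

With clues 1–5, Ben and Fatima are impossible for the one with vehicle train.
That leaves Viktor.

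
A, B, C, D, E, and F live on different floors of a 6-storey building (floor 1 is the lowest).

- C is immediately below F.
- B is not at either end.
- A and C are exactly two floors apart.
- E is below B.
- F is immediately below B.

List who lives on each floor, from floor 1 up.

From clue 1: C is in {1,2,3,4,5}.
From clues 1–2: B is in {2,3,4,5}.
From clues 1–4: E is in {1,2,4}.
From clues 1–5: A → floor 1, E → floor 2, C → floor 3, F → floor 4, B → floor 5, D → floor 6.

A, E, C, F, B, D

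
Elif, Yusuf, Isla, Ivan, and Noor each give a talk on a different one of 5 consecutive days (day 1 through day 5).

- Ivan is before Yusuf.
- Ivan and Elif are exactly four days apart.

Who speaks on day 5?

With clue 1, Ivan is ruled out for day 5.
With clues 1–2, Isla, Noor, and Yusuf are ruled out for day 5.
So day 5 is Elif.

Elif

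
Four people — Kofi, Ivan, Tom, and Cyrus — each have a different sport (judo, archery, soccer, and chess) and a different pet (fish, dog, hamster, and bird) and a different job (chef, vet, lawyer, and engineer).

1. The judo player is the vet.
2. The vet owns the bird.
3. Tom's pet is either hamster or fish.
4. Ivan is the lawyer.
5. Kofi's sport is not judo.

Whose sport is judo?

Cyrus

With clues 1–3, Tom is impossible for the one with sport judo.
With clues 1–4, Ivan is impossible for the one with sport judo.
With clues 1–5, Kofi is impossible for the one with sport judo.
That leaves Cyrus.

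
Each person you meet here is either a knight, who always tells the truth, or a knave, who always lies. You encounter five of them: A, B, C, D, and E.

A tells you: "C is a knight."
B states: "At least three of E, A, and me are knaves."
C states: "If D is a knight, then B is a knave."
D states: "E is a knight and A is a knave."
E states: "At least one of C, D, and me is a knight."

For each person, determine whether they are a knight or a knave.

A: knight, B: knave, C: knight, D: knave, E: knight

Consider A. Suppose A is a knave.
Then no assignment of the remaining roles makes every statement match its speaker's type — contradiction.
So A is a knight.
With that fixed, B's statement is false, so B is a knave.
With that fixed, C's statement is true, so C is a knight.
With that fixed, D's statement is false, so D is a knave.
With that fixed, E's statement is true, so E is a knight.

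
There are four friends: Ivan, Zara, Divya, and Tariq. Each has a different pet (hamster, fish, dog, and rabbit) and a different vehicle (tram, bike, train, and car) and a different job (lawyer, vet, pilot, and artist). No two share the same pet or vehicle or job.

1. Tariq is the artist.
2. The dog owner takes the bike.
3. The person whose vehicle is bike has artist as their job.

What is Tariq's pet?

With clues 1–3, fish, hamster, and rabbit are impossible for Tariq's pet.
That leaves dog.

dog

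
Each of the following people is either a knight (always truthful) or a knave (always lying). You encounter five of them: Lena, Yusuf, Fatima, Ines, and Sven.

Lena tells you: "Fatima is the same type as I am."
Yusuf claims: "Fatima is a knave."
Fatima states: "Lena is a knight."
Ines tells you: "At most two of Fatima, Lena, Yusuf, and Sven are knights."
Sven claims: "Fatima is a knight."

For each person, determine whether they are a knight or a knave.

Consider Lena. Suppose Lena is a knave.
Then no assignment of the remaining roles makes every statement match its speaker's type — contradiction.
So Lena is a knight.
With that fixed, Fatima's statement is true, so Fatima is a knight.
With that fixed, Sven's statement is true, so Sven is a knight.
With that fixed, Yusuf's statement is false, so Yusuf is a knave.
With that fixed, Ines's statement is false, so Ines is a knave.

Lena: knight, Yusuf: knave, Fatima: knight, Ines: knave, Sven: knight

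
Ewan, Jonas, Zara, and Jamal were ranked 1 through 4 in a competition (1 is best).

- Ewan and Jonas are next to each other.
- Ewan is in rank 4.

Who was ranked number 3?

Jonas

With clues 1–2, Ewan, Jamal, and Zara are ruled out for rank 3.
So rank 3 is Jonas.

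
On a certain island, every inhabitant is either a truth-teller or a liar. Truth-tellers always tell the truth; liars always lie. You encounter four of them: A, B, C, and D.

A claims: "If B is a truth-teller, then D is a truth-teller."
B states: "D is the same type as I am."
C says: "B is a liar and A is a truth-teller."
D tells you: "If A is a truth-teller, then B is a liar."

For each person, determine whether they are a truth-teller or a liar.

Consider A. Suppose A is a liar.
Then no assignment of the remaining roles makes every statement match its speaker's type — contradiction.
So A is a truth-teller.
Consider B. Suppose B is a truth-teller.
Then no assignment of the remaining roles makes every statement match its speaker's type — contradiction.
So B is a liar.
With that fixed, C's statement is true, so C is a truth-teller.
With that fixed, D's statement is true, so D is a truth-teller.

A: truth-teller, B: liar, C: truth-teller, D: truth-teller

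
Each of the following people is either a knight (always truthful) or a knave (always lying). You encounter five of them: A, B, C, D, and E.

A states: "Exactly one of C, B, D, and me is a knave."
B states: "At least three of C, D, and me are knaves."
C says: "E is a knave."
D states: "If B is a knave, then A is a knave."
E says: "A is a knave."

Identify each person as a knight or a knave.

Consider A. Suppose A is a knight.
Then no assignment of the remaining roles makes every statement match its speaker's type — contradiction.
So A is a knave.
With that fixed, D's statement is true, so D is a knight.
With that fixed, E's statement is true, so E is a knight.
With that fixed, B's statement is false, so B is a knave.
With that fixed, C's statement is false, so C is a knave.

A: knave, B: knave, C: knave, D: knight, E: knight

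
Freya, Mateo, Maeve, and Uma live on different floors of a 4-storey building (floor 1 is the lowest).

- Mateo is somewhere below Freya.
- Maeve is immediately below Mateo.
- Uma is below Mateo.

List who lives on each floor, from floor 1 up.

Uma, Maeve, Mateo, Freya

From clue 1: Freya is in {2,3,4}.
From clues 1–2: Freya is in {3,4}.
From clues 1–3: Uma → floor 1, Maeve → floor 2, Mateo → floor 3, Freya → floor 4.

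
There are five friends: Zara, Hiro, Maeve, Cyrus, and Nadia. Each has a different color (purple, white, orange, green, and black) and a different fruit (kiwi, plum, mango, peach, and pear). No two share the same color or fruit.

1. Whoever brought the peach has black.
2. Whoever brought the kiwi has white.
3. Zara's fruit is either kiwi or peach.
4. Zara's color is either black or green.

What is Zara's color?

black

With clues 1–3, green, orange, and purple are impossible for Zara's color.
With clues 1–4, white is impossible for Zara's color.
That leaves black.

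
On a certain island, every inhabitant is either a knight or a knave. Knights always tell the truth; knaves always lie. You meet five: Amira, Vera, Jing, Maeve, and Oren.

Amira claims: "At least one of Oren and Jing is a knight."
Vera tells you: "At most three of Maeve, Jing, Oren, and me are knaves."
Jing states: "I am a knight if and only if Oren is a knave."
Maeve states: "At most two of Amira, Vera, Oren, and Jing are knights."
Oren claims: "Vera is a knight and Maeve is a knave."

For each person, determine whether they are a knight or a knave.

Amira: knave, Vera: knight, Jing: knave, Maeve: knight, Oren: knave

Consider Amira. Suppose Amira is a knight.
Then no assignment of the remaining roles makes every statement match its speaker's type — contradiction.
So Amira is a knave.
Consider Vera. Suppose Vera is a knave.
Then no assignment of the remaining roles makes every statement match its speaker's type — contradiction.
So Vera is a knight.
Consider Jing. Suppose Jing is a knight.
Then Amira's statement comes out true, contradicting Amira being a knave.
So Jing is a knave.
With that fixed, Maeve's statement is true, so Maeve is a knight.
With that fixed, Oren's statement is false, so Oren is a knave.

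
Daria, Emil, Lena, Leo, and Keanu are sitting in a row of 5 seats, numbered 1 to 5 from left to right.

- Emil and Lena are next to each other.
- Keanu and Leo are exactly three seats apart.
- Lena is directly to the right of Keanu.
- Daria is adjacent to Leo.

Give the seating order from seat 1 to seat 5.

Keanu, Lena, Emil, Leo, Daria

From clues 1–2: Daria is in {1,5}.
From clues 1–4: Keanu → seat 1, Lena → seat 2, Emil → seat 3, Leo → seat 4, Daria → seat 5.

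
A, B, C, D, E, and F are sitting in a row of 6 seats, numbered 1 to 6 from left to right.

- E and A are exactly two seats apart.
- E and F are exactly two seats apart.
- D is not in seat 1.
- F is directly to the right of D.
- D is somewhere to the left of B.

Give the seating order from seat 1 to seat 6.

From clues 1–2: E is in {3,4}.
From clues 1–4: A is in {1,2}.
From clues 1–5: A → seat 1, C → seat 2, E → seat 3, D → seat 4, F → seat 5, B → seat 6.

A, C, E, D, F, B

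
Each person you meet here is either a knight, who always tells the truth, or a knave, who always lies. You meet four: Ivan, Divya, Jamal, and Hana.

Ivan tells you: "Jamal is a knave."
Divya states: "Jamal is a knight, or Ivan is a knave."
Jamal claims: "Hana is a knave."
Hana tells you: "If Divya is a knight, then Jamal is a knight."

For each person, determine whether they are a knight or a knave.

Consider Ivan. Suppose Ivan is a knave.
Then no assignment of the remaining roles makes every statement match its speaker's type — contradiction.
So Ivan is a knight.
Consider Divya. Suppose Divya is a knight.
Then no assignment of the remaining roles makes every statement match its speaker's type — contradiction.
So Divya is a knave.
With that fixed, Hana's statement is true, so Hana is a knight.
With that fixed, Jamal's statement is false, so Jamal is a knave.

Ivan: knight, Divya: knave, Jamal: knave, Hana: knight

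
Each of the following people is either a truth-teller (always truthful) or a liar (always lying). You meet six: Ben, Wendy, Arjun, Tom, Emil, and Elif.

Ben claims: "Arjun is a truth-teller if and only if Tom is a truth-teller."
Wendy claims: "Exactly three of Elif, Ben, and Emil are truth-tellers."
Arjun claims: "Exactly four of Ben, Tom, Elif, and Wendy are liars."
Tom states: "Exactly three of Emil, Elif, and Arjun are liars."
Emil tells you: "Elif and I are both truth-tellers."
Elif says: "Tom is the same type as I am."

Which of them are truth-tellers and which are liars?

Consider Ben. Suppose Ben is a truth-teller.
Then no assignment of the remaining roles makes every statement match its speaker's type — contradiction.
So Ben is a liar.
With that fixed, Wendy's statement is false, so Wendy is a liar.
Consider Arjun. Suppose Arjun is a truth-teller.
Then no assignment of the remaining roles makes every statement match its speaker's type — contradiction.
So Arjun is a liar.
Consider Tom. Suppose Tom is a liar.
Then Ben's statement comes out true, contradicting Ben being a liar.
So Tom is a truth-teller.
Consider Emil. Suppose Emil is a truth-teller.
Then Tom's statement comes out false, contradicting Tom being a truth-teller.
So Emil is a liar.
Consider Elif. Suppose Elif is a truth-teller.
Then Tom's statement comes out false, contradicting Tom being a truth-teller.
So Elif is a liar.

Ben: liar, Wendy: liar, Arjun: liar, Tom: truth-teller, Emil: liar, Elif: liar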